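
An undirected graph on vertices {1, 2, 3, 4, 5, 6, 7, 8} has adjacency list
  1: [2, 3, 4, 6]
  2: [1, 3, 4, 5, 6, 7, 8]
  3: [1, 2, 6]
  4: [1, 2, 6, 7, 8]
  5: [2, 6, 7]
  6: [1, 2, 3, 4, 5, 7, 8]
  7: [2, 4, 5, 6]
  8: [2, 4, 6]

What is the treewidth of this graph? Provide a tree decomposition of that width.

Treewidth 3.
Bags: B1 = {2, 5, 6, 7}  B2 = {2, 4, 6, 7}  B3 = {1, 2, 4, 6}  B4 = {1, 2, 3, 6}  B5 = {2, 4, 6, 8}
Tree: B1–B2, B2–B3, B3–B4, B3–B5

The largest bag has 4 vertices, giving width 3; this decomposition certifies tw(G) ≤ 3. Conversely, {1, 2, 3, 6} is a clique of size 4, and the vertices of any clique must share a bag in every tree decomposition; so some bag has ≥ 4 vertices and tw(G) ≥ 3. Combining the bounds, tw(G) = 3.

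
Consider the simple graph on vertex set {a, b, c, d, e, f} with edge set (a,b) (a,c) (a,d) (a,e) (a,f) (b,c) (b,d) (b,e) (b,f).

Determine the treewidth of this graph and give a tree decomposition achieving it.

The largest bag has 3 vertices, giving width 2; this decomposition certifies tw(G) ≤ 2. Conversely, {a, b, d} is a clique of size 3, and the vertices of any clique must share a bag in every tree decomposition; so some bag has ≥ 3 vertices and tw(G) ≥ 2. Therefore the treewidth is 2.

Treewidth 2.
Bags: B1 = {a, b, e}  B2 = {a, b, f}  B3 = {a, b, d}  B4 = {a, b, c}
Tree: B1–B2, B2–B3, B1–B4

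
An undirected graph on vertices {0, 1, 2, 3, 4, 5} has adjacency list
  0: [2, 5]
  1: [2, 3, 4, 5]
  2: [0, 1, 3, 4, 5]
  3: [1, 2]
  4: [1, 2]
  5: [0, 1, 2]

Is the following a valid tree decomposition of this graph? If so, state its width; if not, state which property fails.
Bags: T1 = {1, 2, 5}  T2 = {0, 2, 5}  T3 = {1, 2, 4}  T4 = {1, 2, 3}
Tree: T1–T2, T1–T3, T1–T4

Vertex coverage: the bags together contain {0, 1, 2, 3, 4, 5}, the full vertex set. Edge coverage: each edge of G has both endpoints in at least one bag. Running intersection: for every vertex, the bags containing it form a connected subtree. All three properties hold, so this is a valid tree decomposition of width max|bag| − 1 = 2, and hence tw(G) ≤ 2.

Yes; width 2.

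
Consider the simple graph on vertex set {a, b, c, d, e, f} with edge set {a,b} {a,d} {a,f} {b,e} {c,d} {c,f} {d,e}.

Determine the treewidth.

A width-2 tree decomposition is:
Bags: B1 = {b, d, e}  B2 = {a, b, d}  B3 = {a, c, d}  B4 = {a, c, f}
Tree: B1–B2, B2–B3, B3–B4
Each bag holds 3 vertices, so the decomposition has width 2, which upper-bounds the treewidth. Since e–b–a–d–e is a cycle in G, G is not acyclic. Forests are exactly the graphs of treewidth ≤ 1, so tw(G) ≥ 2. Hence tw(G) = 2 exactly.

2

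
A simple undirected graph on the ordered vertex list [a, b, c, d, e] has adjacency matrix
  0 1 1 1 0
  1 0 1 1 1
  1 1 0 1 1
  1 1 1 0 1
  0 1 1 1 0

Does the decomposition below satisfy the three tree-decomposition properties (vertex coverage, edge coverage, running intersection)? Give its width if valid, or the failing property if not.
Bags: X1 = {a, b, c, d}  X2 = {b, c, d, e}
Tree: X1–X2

Every vertex of G appears in some bag (union = {a, b, c, d, e}); every edge is covered by a bag; and for each vertex v the set of bags containing v is connected in the bag tree. The decomposition is therefore valid. The largest bag has 4 vertices, so the width is 3.

Yes; width 3.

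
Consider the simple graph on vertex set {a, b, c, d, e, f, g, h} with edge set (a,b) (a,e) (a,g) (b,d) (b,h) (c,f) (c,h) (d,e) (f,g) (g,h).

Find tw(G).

A width-2 tree decomposition is:
Bags: B1 = {b, d, e}  B2 = {a, b, e}  B3 = {a, b, h}  B4 = {a, g, h}  B5 = {c, g, h}  B6 = {c, f, g}
Tree: B1–B2, B2–B3, B3–B4, B4–B5, B5–B6
Each bag holds 3 vertices, so the decomposition has width 2, which upper-bounds the treewidth. Since d–e–a–b–d is a cycle in G, G is not acyclic. Forests are exactly the graphs of treewidth ≤ 1, so tw(G) ≥ 2. Therefore the treewidth is 2.

2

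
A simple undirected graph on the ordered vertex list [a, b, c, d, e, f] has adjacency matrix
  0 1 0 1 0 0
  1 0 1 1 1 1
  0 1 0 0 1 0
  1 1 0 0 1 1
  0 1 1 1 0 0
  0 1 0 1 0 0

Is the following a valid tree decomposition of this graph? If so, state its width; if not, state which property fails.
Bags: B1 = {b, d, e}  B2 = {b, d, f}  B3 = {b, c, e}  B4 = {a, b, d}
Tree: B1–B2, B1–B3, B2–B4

Yes; width 2.

Every vertex of G appears in some bag (union = {a, b, c, d, e, f}); every edge is covered by a bag; and for each vertex v the set of bags containing v is connected in the bag tree. The decomposition is therefore valid. The largest bag has 3 vertices, so the width is 2.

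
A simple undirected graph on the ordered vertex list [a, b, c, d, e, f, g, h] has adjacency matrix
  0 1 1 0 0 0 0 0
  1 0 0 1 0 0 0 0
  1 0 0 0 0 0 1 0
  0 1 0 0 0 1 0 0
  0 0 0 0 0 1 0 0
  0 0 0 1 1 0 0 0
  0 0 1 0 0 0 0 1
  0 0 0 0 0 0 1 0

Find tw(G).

1

A width-1 tree decomposition is:
Bags: B1 = {g, h}  B2 = {c, g}  B3 = {a, c}  B4 = {a, b}  B5 = {b, d}  B6 = {d, f}  B7 = {e, f}
Tree: B1–B2, B2–B3, B3–B4, B4–B5, B5–B6, B6–B7
Each bag holds 2 vertices, so the decomposition has width 1, which upper-bounds the treewidth. Any graph with an edge has treewidth ≥ 1, and G has the edge h–g. The upper and lower bounds meet at 1, so that is the treewidth.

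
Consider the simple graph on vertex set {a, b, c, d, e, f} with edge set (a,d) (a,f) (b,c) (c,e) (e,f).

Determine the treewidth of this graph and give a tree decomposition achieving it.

Every bag has size at most 2, so the width is 2 − 1 = 1 and tw(G) ≤ 1. Since G has at least one edge (e.g. b–c), it is not an edgeless graph, so tw(G) ≥ 1. Hence tw(G) = 1 exactly.

Treewidth 1.
One optimal decomposition is:
Bags: B1 = {b, c}  B2 = {c, e}  B3 = {e, f}  B4 = {a, f}  B5 = {a, d}
Tree: B1–B2, B2–B3, B3–B4, B4–B5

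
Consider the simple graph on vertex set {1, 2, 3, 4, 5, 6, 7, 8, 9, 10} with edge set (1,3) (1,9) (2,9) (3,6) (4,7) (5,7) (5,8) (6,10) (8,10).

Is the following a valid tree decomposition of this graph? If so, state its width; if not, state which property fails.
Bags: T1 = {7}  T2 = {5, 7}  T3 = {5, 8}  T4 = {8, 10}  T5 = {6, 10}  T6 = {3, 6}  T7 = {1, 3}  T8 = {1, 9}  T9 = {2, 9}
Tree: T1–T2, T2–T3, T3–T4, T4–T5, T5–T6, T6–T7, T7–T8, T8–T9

No — vertex 4 appears in no bag.

A tree decomposition must satisfy three properties: every vertex lies in some bag; for every edge, both endpoints lie together in some bag; and for every vertex, the bags containing it form a connected subtree. Here vertex 4 appears in no bag, so the decomposition is invalid.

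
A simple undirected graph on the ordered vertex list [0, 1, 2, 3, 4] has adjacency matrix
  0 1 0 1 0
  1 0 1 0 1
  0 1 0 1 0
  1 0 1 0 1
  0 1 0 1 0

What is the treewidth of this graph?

A width-2 tree decomposition is:
Bags: B1 = {1, 2, 3}  B2 = {0, 1, 3}  B3 = {1, 3, 4}
Tree: B1–B2, B2–B3
Every bag has size at most 3, so the width is 3 − 1 = 2 and tw(G) ≤ 2. The edges 3–2–1–0–3 form a cycle, so G is not a tree and its treewidth is at least 2. Combining the bounds, tw(G) = 2.

2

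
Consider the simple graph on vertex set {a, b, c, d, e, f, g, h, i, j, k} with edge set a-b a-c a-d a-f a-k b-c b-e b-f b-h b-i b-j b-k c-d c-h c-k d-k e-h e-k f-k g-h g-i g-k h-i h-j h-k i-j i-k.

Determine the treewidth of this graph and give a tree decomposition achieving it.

The largest bag has 4 vertices, giving width 3; this decomposition certifies tw(G) ≤ 3. For the lower bound, the 4 vertices {b, h, i, j} are pairwise adjacent, and any tree decomposition puts a clique entirely inside one bag — forcing width ≥ 3. Hence tw(G) = 3 exactly.

Treewidth 3.
One optimal decomposition is:
Bags: B1 = {b, c, h, k}  B2 = {a, b, c, k}  B3 = {b, h, i, k}  B4 = {b, e, h, k}  B5 = {a, c, d, k}  B6 = {a, b, f, k}  B7 = {g, h, i, k}  B8 = {b, h, i, j}
Tree: B1–B2, B1–B3, B1–B4, B2–B5, B2–B6, B3–B7, B3–B8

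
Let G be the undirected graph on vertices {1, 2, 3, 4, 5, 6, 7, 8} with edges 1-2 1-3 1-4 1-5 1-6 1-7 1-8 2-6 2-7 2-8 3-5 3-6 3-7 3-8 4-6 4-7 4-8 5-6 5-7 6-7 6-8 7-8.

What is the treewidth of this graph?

4

A width-4 tree decomposition is:
Bags: B1 = {1, 4, 6, 7, 8}  B2 = {1, 3, 6, 7, 8}  B3 = {1, 3, 5, 6, 7}  B4 = {1, 2, 6, 7, 8}
Tree: B1–B2, B2–B3, B2–B4
Every bag has size at most 5, so the width is 5 − 1 = 4 and tw(G) ≤ 4. Conversely, {1, 2, 6, 7, 8} is a clique of size 5, and the vertices of any clique must share a bag in every tree decomposition; so some bag has ≥ 5 vertices and tw(G) ≥ 4. The upper and lower bounds meet at 4, so that is the treewidth.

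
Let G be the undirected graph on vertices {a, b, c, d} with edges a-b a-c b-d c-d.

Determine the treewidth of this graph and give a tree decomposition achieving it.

Treewidth 2.
Bags: B1 = {b, c, d}  B2 = {a, b, c}
Tree: B1–B2

The largest bag has 3 vertices, giving width 2; this decomposition certifies tw(G) ≤ 2. Since c–d–b–a–c is a cycle in G, G is not acyclic. Forests are exactly the graphs of treewidth ≤ 1, so tw(G) ≥ 2. Therefore the treewidth is 2.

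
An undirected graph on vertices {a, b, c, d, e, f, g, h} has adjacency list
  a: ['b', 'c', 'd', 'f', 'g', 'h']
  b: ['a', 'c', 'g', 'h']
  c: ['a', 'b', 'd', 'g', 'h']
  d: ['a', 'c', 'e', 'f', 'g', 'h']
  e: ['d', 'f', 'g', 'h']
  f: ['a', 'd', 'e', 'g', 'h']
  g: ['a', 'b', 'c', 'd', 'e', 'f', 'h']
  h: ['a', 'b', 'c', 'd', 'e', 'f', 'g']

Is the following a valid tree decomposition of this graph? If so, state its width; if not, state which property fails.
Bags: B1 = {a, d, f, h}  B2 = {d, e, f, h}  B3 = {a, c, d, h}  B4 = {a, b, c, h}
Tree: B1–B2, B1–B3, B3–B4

No — vertex g appears in no bag.

A tree decomposition must satisfy three properties: every vertex lies in some bag; for every edge, both endpoints lie together in some bag; and for every vertex, the bags containing it form a connected subtree. Here vertex g appears in no bag, so the decomposition is invalid.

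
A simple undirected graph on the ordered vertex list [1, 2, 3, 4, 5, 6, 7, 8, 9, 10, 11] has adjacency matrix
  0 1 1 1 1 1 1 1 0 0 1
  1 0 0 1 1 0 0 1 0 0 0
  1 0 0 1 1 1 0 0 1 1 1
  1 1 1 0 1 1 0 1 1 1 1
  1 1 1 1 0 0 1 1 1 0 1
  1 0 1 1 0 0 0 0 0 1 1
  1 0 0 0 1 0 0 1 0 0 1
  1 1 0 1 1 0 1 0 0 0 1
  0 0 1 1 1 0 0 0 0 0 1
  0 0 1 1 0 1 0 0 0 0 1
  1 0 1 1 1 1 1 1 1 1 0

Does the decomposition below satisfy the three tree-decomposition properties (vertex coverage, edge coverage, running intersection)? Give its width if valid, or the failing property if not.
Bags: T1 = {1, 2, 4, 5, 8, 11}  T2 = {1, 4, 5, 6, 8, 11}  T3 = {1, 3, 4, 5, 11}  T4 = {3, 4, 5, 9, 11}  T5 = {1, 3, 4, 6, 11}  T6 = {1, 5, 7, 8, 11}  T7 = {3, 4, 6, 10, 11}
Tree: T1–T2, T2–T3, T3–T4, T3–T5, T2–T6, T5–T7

No — bags containing vertex 6 are not connected in the tree.

A tree decomposition must satisfy three properties: every vertex lies in some bag; for every edge, both endpoints lie together in some bag; and for every vertex, the bags containing it form a connected subtree. Here bags containing vertex 6 are not connected in the tree, so the decomposition is invalid.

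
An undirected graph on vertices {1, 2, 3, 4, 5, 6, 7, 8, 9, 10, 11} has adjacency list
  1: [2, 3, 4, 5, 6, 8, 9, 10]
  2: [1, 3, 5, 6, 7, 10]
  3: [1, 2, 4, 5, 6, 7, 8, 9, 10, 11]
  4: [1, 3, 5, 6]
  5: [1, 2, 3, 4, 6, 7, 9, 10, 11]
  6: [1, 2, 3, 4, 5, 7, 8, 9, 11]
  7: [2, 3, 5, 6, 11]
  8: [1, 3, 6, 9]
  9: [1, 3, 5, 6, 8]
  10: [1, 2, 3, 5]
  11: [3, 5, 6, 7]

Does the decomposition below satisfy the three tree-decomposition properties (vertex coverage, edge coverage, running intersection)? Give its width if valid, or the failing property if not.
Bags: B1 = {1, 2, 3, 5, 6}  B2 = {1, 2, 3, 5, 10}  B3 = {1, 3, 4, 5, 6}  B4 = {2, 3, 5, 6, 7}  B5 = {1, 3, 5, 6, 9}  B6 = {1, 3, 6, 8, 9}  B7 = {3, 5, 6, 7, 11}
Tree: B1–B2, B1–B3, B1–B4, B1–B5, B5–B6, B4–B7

Yes; width 4.

Every vertex of G appears in some bag (union = {1, 2, 3, 4, 5, 6, 7, 8, 9, 10, 11}); every edge is covered by a bag; and for each vertex v the set of bags containing v is connected in the bag tree. The decomposition is therefore valid. The largest bag has 5 vertices, so the width is 4.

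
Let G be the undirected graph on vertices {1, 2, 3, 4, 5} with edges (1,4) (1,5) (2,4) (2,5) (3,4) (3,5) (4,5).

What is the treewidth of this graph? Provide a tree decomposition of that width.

Every bag has size at most 3, so the width is 3 − 1 = 2 and tw(G) ≤ 2. Conversely, {1, 4, 5} is a clique of size 3, and the vertices of any clique must share a bag in every tree decomposition; so some bag has ≥ 3 vertices and tw(G) ≥ 2. The upper and lower bounds meet at 2, so that is the treewidth.

Treewidth 2.
One optimal decomposition is:
Bags: B1 = {2, 4, 5}  B2 = {1, 4, 5}  B3 = {3, 4, 5}
Tree: B1–B2, B2–B3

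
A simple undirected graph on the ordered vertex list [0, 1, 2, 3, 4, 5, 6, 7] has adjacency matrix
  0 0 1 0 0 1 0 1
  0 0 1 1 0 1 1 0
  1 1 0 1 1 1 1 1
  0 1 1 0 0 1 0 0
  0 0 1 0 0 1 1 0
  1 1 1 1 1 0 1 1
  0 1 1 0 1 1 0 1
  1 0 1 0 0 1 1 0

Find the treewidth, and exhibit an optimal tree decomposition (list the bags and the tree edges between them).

Every bag has size at most 4, so the width is 4 − 1 = 3 and tw(G) ≤ 3. On the other hand G contains the 4-clique {0, 2, 5, 7}. A clique must lie in a single bag of any decomposition, so no decomposition can have width below 3. Hence tw(G) = 3 exactly.

Treewidth 3.
One such decomposition:
Bags: B1 = {2, 5, 6, 7}  B2 = {1, 2, 5, 6}  B3 = {0, 2, 5, 7}  B4 = {1, 2, 3, 5}  B5 = {2, 4, 5, 6}
Tree: B1–B2, B1–B3, B2–B4, B1–B5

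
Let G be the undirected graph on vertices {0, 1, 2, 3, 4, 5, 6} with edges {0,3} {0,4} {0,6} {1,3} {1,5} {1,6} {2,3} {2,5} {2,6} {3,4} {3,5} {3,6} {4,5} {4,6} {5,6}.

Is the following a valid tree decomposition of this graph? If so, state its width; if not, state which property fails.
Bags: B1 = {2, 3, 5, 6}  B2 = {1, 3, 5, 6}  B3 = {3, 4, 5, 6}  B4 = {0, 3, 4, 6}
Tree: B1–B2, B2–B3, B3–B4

Yes; width 3.

Every vertex of G appears in some bag (union = {0, 1, 2, 3, 4, 5, 6}); every edge is covered by a bag; and for each vertex v the set of bags containing v is connected in the bag tree. The decomposition is therefore valid. The largest bag has 4 vertices, so the width is 3.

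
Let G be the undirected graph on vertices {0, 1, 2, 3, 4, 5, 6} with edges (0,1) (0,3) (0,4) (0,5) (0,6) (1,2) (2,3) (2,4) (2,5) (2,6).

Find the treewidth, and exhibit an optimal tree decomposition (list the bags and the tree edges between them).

The largest bag has 3 vertices, giving width 2; this decomposition certifies tw(G) ≤ 2. For the lower bound, G contains the cycle 0–1–2–4–0, so G is not a forest; only forests have treewidth ≤ 1, hence tw(G) ≥ 2. Combining the bounds, tw(G) = 2.

Treewidth 2.
Bags: B1 = {0, 1, 2}  B2 = {0, 2, 4}  B3 = {0, 2, 3}  B4 = {0, 2, 6}  B5 = {0, 2, 5}
Tree: B1–B2, B2–B3, B3–B4, B4–B5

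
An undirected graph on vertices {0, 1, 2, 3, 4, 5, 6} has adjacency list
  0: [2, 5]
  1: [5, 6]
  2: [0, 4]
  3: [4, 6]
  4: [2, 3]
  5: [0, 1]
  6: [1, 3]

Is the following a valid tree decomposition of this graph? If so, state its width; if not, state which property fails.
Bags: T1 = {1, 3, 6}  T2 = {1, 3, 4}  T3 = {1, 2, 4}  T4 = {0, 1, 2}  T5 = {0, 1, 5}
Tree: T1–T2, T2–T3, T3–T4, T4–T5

Vertex coverage: the bags together contain {0, 1, 2, 3, 4, 5, 6}, the full vertex set. Edge coverage: each edge of G has both endpoints in at least one bag. Running intersection: for every vertex, the bags containing it form a connected subtree. All three properties hold, so this is a valid tree decomposition of width max|bag| − 1 = 2, and hence tw(G) ≤ 2.

Yes; width 2.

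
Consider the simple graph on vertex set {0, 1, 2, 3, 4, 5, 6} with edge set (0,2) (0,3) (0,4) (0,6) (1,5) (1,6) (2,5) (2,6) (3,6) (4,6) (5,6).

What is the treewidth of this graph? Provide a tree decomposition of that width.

Treewidth 2.
Bags: B1 = {0, 2, 6}  B2 = {2, 5, 6}  B3 = {0, 3, 6}  B4 = {1, 5, 6}  B5 = {0, 4, 6}
Tree: B1–B2, B1–B3, B2–B4, B1–B5

The largest bag has 3 vertices, giving width 2; this decomposition certifies tw(G) ≤ 2. Conversely, {0, 2, 6} is a clique of size 3, and the vertices of any clique must share a bag in every tree decomposition; so some bag has ≥ 3 vertices and tw(G) ≥ 2. Therefore the treewidth is 2.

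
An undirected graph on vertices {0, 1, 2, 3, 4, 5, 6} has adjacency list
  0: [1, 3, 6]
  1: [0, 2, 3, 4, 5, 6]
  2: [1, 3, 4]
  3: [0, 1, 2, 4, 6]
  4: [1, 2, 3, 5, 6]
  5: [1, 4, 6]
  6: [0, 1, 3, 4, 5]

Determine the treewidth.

A width-3 tree decomposition is:
Bags: B1 = {1, 3, 4, 6}  B2 = {1, 4, 5, 6}  B3 = {0, 1, 3, 6}  B4 = {1, 2, 3, 4}
Tree: B1–B2, B1–B3, B1–B4
Each bag holds 4 vertices, so the decomposition has width 3, which upper-bounds the treewidth. On the other hand G contains the 4-clique {0, 1, 3, 6}. A clique must lie in a single bag of any decomposition, so no decomposition can have width below 3. The upper and lower bounds meet at 3, so that is the treewidth.

3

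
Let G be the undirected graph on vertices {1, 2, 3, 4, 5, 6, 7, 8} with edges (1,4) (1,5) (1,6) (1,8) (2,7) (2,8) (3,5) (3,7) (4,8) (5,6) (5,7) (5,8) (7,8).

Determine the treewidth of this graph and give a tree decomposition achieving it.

Every bag has size at most 3, so the width is 3 − 1 = 2 and tw(G) ≤ 2. On the other hand G contains the 3-clique {2, 7, 8}. A clique must lie in a single bag of any decomposition, so no decomposition can have width below 2. Therefore the treewidth is 2.

Treewidth 2.
One optimal decomposition is:
Bags: B1 = {5, 7, 8}  B2 = {3, 5, 7}  B3 = {1, 5, 8}  B4 = {1, 4, 8}  B5 = {1, 5, 6}  B6 = {2, 7, 8}
Tree: B1–B2, B1–B3, B3–B4, B3–B5, B1–B6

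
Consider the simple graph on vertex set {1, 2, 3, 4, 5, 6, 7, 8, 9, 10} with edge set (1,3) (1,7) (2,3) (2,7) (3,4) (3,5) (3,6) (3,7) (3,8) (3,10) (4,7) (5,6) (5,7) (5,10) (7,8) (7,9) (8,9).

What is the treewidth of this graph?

2

A width-2 tree decomposition is:
Bags: B1 = {3, 4, 7}  B2 = {3, 5, 7}  B3 = {1, 3, 7}  B4 = {2, 3, 7}  B5 = {3, 5, 6}  B6 = {3, 5, 10}  B7 = {3, 7, 8}  B8 = {7, 8, 9}
Tree: B1–B2, B2–B3, B1–B4, B2–B5, B2–B6, B4–B7, B7–B8
The largest bag has 3 vertices, giving width 2; this decomposition certifies tw(G) ≤ 2. On the other hand G contains the 3-clique {7, 8, 9}. A clique must lie in a single bag of any decomposition, so no decomposition can have width below 2. Hence tw(G) = 2 exactly.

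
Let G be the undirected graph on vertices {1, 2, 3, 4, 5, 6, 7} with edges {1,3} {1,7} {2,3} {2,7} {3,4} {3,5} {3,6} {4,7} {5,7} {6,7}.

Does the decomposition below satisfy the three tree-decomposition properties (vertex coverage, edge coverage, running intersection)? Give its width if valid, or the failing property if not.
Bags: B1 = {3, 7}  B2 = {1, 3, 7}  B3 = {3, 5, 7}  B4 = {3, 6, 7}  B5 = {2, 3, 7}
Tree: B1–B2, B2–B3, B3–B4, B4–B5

No — vertex 4 appears in no bag.

A tree decomposition must satisfy three properties: every vertex lies in some bag; for every edge, both endpoints lie together in some bag; and for every vertex, the bags containing it form a connected subtree. Here vertex 4 appears in no bag, so the decomposition is invalid.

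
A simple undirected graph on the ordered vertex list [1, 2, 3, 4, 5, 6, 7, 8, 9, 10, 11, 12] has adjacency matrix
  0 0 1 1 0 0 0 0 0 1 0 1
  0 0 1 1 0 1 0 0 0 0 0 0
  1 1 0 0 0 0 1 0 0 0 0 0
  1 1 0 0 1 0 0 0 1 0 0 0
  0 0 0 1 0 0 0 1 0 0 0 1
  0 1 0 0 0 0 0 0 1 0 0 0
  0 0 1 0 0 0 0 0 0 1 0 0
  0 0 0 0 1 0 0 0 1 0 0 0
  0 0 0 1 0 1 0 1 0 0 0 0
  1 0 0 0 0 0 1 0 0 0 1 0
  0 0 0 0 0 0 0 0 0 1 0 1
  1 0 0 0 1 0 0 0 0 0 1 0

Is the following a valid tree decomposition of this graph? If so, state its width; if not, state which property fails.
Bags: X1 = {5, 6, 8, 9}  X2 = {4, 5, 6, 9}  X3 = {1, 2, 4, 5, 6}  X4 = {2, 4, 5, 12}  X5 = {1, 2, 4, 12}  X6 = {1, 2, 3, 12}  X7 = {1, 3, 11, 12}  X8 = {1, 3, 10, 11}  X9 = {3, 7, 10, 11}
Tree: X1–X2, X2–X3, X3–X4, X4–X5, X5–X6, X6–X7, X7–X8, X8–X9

A tree decomposition must satisfy three properties: every vertex lies in some bag; for every edge, both endpoints lie together in some bag; and for every vertex, the bags containing it form a connected subtree. Here bags containing vertex 1 are not connected in the tree, so the decomposition is invalid.

No — bags containing vertex 1 are not connected in the tree.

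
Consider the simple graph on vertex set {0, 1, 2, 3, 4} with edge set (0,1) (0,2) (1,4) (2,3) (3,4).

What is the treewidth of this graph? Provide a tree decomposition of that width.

The largest bag has 3 vertices, giving width 2; this decomposition certifies tw(G) ≤ 2. The edges 0–1–4–3–2–0 form a cycle, so G is not a tree and its treewidth is at least 2. Hence tw(G) = 2 exactly.

Treewidth 2.
Bags: B1 = {0, 1, 4}  B2 = {0, 3, 4}  B3 = {0, 2, 3}
Tree: B1–B2, B2–B3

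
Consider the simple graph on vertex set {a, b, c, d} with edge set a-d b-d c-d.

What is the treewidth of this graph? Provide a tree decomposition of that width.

Treewidth 1.
Bags: B1 = {b, d}  B2 = {a, d}  B3 = {c, d}
Tree: B1–B2, B2–B3

Every bag has size at most 2, so the width is 2 − 1 = 1 and tw(G) ≤ 1. G has an edge, so its treewidth is at least 1. The upper and lower bounds meet at 1, so that is the treewidth.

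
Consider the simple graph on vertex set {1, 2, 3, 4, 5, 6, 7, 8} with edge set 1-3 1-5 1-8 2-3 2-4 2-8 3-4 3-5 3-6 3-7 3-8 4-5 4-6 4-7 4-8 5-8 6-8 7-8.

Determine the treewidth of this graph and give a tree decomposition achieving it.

Treewidth 3.
One such decomposition:
Bags: B1 = {3, 4, 5, 8}  B2 = {3, 4, 6, 8}  B3 = {2, 3, 4, 8}  B4 = {3, 4, 7, 8}  B5 = {1, 3, 5, 8}
Tree: B1–B2, B2–B3, B3–B4, B1–B5

Each bag holds 4 vertices, so the decomposition has width 3, which upper-bounds the treewidth. Conversely, {1, 3, 5, 8} is a clique of size 4, and the vertices of any clique must share a bag in every tree decomposition; so some bag has ≥ 4 vertices and tw(G) ≥ 3. Hence tw(G) = 3 exactly.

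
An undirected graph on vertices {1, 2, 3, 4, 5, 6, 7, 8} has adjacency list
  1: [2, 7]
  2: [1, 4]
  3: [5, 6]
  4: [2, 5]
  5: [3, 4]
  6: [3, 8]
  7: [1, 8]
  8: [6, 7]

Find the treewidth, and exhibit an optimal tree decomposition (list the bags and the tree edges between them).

Treewidth 2.
Bags: B1 = {1, 2, 7}  B2 = {2, 4, 7}  B3 = {4, 5, 7}  B4 = {3, 5, 7}  B5 = {3, 6, 7}  B6 = {6, 7, 8}
Tree: B1–B2, B2–B3, B3–B4, B4–B5, B5–B6

Every bag has size at most 3, so the width is 3 − 1 = 2 and tw(G) ≤ 2. The edges 7–1–2–4–5–3–6–8–7 form a cycle, so G is not a tree and its treewidth is at least 2. Hence tw(G) = 2 exactly.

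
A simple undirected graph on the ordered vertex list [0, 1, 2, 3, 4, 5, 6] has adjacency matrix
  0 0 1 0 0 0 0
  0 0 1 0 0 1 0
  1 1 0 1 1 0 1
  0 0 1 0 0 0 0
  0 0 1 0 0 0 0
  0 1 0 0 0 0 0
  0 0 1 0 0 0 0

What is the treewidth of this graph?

A width-1 tree decomposition is:
Bags: B1 = {2, 4}  B2 = {2, 3}  B3 = {1, 2}  B4 = {1, 5}  B5 = {0, 2}  B6 = {2, 6}
Tree: B1–B2, B1–B3, B3–B4, B2–B5, B5–B6
Every bag has size at most 2, so the width is 2 − 1 = 1 and tw(G) ≤ 1. Any graph with an edge has treewidth ≥ 1, and G has the edge 4–2. Combining the bounds, tw(G) = 1.

1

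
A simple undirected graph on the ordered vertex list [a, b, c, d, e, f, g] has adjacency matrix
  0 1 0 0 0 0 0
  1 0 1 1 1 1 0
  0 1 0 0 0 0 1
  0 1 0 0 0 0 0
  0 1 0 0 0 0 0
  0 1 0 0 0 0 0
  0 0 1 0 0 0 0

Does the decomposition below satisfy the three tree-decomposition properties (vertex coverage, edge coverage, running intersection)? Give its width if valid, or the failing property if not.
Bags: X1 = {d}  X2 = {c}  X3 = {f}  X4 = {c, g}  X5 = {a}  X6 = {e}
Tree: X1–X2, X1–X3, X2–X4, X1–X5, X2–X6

No — vertex b appears in no bag.

A tree decomposition must satisfy three properties: every vertex lies in some bag; for every edge, both endpoints lie together in some bag; and for every vertex, the bags containing it form a connected subtree. Here vertex b appears in no bag, so the decomposition is invalid.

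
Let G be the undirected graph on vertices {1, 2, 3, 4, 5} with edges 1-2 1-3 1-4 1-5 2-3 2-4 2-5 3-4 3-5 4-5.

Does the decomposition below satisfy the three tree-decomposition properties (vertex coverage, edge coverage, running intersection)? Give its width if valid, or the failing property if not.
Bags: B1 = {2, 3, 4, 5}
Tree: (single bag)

No — vertex 1 appears in no bag.

A tree decomposition must satisfy three properties: every vertex lies in some bag; for every edge, both endpoints lie together in some bag; and for every vertex, the bags containing it form a connected subtree. Here vertex 1 appears in no bag, so the decomposition is invalid.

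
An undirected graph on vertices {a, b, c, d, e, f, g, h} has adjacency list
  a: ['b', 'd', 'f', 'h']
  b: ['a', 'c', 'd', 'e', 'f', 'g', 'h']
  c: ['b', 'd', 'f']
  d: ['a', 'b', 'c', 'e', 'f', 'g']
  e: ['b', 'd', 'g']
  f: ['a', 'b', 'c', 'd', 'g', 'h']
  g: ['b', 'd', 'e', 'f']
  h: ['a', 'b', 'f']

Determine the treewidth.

3

A width-3 tree decomposition is:
Bags: B1 = {b, c, d, f}  B2 = {b, d, f, g}  B3 = {a, b, d, f}  B4 = {b, d, e, g}  B5 = {a, b, f, h}
Tree: B1–B2, B1–B3, B2–B4, B3–B5
The largest bag has 4 vertices, giving width 3; this decomposition certifies tw(G) ≤ 3. Conversely, {b, d, e, g} is a clique of size 4, and the vertices of any clique must share a bag in every tree decomposition; so some bag has ≥ 4 vertices and tw(G) ≥ 3. Combining the bounds, tw(G) = 3.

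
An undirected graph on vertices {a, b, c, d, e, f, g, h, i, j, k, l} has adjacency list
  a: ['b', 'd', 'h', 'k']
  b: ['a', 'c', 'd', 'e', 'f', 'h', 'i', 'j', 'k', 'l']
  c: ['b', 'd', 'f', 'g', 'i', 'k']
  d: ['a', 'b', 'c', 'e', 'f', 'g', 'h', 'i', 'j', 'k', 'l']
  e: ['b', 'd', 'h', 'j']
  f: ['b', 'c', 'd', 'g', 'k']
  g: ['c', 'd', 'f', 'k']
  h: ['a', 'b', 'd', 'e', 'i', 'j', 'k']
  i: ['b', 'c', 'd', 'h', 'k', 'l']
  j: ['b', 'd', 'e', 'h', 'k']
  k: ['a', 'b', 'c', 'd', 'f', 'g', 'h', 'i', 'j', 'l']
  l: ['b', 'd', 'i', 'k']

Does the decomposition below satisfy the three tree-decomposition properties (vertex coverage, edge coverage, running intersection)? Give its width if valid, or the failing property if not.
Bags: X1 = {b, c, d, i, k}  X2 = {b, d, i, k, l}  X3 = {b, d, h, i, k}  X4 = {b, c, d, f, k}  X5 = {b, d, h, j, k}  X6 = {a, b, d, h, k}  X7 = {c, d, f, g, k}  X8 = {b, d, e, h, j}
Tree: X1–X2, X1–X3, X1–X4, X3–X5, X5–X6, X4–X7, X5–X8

Vertex coverage: the bags together contain {a, b, c, d, e, f, g, h, i, j, k, l}, the full vertex set. Edge coverage: each edge of G has both endpoints in at least one bag. Running intersection: for every vertex, the bags containing it form a connected subtree. All three properties hold, so this is a valid tree decomposition of width max|bag| − 1 = 4, and hence tw(G) ≤ 4.

Yes; width 4.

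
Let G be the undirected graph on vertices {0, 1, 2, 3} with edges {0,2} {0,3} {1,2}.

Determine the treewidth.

1

A width-1 tree decomposition is:
Bags: B1 = {1, 2}  B2 = {0, 2}  B3 = {0, 3}
Tree: B1–B2, B2–B3
Every bag has size at most 2, so the width is 2 − 1 = 1 and tw(G) ≤ 1. G has an edge, so its treewidth is at least 1. Therefore the treewidth is 1.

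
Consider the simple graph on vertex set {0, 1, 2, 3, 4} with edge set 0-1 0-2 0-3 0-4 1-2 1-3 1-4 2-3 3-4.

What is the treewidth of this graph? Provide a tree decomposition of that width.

Every bag has size at most 4, so the width is 4 − 1 = 3 and tw(G) ≤ 3. Conversely, {0, 1, 2, 3} is a clique of size 4, and the vertices of any clique must share a bag in every tree decomposition; so some bag has ≥ 4 vertices and tw(G) ≥ 3. Therefore the treewidth is 3.

Treewidth 3.
Bags: B1 = {0, 1, 3, 4}  B2 = {0, 1, 2, 3}
Tree: B1–B2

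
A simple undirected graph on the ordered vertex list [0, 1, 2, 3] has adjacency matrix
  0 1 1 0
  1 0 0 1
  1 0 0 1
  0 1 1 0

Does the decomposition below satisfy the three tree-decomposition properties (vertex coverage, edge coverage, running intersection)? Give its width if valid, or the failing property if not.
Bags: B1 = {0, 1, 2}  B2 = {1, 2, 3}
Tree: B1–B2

Checking the three conditions: (i) the bags cover all of {0, 1, 2, 3}; (ii) for each edge, some bag contains both endpoints; (iii) the bags containing any fixed vertex form a subtree. All hold, so the decomposition is valid with width 3 − 1 = 2.

Yes; width 2.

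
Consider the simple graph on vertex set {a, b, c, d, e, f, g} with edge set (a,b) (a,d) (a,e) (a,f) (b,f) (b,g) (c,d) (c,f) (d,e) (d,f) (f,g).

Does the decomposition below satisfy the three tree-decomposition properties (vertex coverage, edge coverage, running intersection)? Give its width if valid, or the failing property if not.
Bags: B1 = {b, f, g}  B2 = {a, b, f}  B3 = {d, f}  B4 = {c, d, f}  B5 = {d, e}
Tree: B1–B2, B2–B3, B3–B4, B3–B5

A tree decomposition must satisfy three properties: every vertex lies in some bag; for every edge, both endpoints lie together in some bag; and for every vertex, the bags containing it form a connected subtree. Here edge (a,d) lies in no bag, so the decomposition is invalid.

No — edge (a,d) lies in no bag.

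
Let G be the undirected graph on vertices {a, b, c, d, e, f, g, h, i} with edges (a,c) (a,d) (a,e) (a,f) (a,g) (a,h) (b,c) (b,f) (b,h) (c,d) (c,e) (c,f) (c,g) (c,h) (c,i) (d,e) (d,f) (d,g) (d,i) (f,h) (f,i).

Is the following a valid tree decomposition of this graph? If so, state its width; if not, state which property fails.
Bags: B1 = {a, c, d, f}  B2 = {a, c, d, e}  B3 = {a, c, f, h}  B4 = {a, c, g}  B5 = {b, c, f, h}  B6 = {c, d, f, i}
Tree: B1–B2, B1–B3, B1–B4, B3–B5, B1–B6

A tree decomposition must satisfy three properties: every vertex lies in some bag; for every edge, both endpoints lie together in some bag; and for every vertex, the bags containing it form a connected subtree. Here edge (d,g) lies in no bag, so the decomposition is invalid.

No — edge (d,g) lies in no bag.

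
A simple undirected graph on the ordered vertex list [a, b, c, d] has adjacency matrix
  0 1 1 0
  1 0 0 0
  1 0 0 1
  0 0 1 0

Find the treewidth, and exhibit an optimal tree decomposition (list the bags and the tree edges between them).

The largest bag has 2 vertices, giving width 1; this decomposition certifies tw(G) ≤ 1. G has an edge, so its treewidth is at least 1. Therefore the treewidth is 1.

Treewidth 1.
One optimal decomposition is:
Bags: B1 = {a, b}  B2 = {a, c}  B3 = {c, d}
Tree: B1–B2, B2–B3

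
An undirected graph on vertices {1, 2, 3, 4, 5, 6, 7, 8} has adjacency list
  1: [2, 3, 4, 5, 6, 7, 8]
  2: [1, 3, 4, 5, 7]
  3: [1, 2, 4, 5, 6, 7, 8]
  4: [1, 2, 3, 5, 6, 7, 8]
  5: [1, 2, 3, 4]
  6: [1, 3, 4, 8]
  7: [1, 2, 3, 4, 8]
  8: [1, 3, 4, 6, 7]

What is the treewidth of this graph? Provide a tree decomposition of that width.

Every bag has size at most 5, so the width is 5 − 1 = 4 and tw(G) ≤ 4. For the lower bound, the 5 vertices {1, 3, 4, 6, 8} are pairwise adjacent, and any tree decomposition puts a clique entirely inside one bag — forcing width ≥ 4. Hence tw(G) = 4 exactly.

Treewidth 4.
Bags: B1 = {1, 2, 3, 4, 7}  B2 = {1, 2, 3, 4, 5}  B3 = {1, 3, 4, 7, 8}  B4 = {1, 3, 4, 6, 8}
Tree: B1–B2, B1–B3, B3–B4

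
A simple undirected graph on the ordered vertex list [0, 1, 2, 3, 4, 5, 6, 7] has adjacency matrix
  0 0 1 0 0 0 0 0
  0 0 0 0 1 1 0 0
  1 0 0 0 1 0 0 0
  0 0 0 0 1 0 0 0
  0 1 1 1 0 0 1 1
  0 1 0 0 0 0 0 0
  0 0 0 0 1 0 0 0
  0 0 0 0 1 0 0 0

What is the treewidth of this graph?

1

A width-1 tree decomposition is:
Bags: B1 = {2, 4}  B2 = {4, 7}  B3 = {3, 4}  B4 = {1, 4}  B5 = {4, 6}  B6 = {0, 2}  B7 = {1, 5}
Tree: B1–B2, B2–B3, B1–B4, B3–B5, B1–B6, B4–B7
Every bag has size at most 2, so the width is 2 − 1 = 1 and tw(G) ≤ 1. G has an edge, so its treewidth is at least 1. Hence tw(G) = 1 exactly.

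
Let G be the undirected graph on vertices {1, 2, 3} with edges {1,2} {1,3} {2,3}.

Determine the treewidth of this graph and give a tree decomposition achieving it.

Treewidth 2.
One such decomposition:
Bags: B1 = {1, 2, 3}
Tree: (single bag)

With just one bag of size 3, the width is 3 − 1 = 2, so tw(G) ≤ 2. On the other hand G contains the 3-clique {1, 2, 3}. A clique must lie in a single bag of any decomposition, so no decomposition can have width below 2. Therefore the treewidth is 2.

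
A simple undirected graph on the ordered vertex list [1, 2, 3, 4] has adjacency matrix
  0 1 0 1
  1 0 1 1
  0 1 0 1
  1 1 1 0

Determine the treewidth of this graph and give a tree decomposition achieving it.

Every bag has size at most 3, so the width is 3 − 1 = 2 and tw(G) ≤ 2. Conversely, {1, 2, 4} is a clique of size 3, and the vertices of any clique must share a bag in every tree decomposition; so some bag has ≥ 3 vertices and tw(G) ≥ 2. Therefore the treewidth is 2.

Treewidth 2.
One optimal decomposition is:
Bags: B1 = {2, 3, 4}  B2 = {1, 2, 4}
Tree: B1–B2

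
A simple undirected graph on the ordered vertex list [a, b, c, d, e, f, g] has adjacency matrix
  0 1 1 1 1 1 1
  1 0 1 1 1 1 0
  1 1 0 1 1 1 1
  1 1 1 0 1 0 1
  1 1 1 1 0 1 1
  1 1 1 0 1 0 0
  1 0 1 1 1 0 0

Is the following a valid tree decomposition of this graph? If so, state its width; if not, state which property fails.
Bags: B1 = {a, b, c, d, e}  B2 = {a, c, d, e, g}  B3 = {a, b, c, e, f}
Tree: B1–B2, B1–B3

Yes; width 4.

Checking the three conditions: (i) the bags cover all of {a, b, c, d, e, f, g}; (ii) for each edge, some bag contains both endpoints; (iii) the bags containing any fixed vertex form a subtree. All hold, so the decomposition is valid with width 5 − 1 = 4.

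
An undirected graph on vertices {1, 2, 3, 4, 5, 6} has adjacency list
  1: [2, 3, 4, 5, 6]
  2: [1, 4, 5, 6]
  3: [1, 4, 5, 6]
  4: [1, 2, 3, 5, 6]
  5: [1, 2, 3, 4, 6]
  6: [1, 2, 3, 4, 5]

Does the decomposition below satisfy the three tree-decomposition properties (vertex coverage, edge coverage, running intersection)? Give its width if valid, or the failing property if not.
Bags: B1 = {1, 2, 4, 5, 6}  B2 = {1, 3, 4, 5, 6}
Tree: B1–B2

Yes; width 4.

Vertex coverage: the bags together contain {1, 2, 3, 4, 5, 6}, the full vertex set. Edge coverage: each edge of G has both endpoints in at least one bag. Running intersection: for every vertex, the bags containing it form a connected subtree. All three properties hold, so this is a valid tree decomposition of width max|bag| − 1 = 4, and hence tw(G) ≤ 4.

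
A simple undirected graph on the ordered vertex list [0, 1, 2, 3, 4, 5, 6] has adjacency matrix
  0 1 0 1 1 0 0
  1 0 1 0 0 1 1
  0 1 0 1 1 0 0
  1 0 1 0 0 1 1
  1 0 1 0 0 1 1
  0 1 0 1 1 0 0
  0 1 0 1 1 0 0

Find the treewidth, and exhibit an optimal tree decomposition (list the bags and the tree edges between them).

Treewidth 3.
One optimal decomposition is:
Bags: B1 = {1, 2, 3, 4}  B2 = {1, 3, 4, 6}  B3 = {1, 3, 4, 5}  B4 = {0, 1, 3, 4}
Tree: B1–B2, B2–B3, B3–B4

The largest bag has 4 vertices, giving width 3; this decomposition certifies tw(G) ≤ 3. For the lower bound: the 4 vertex sets {2,4}, {1,6}, {3}, {5} are disjoint, each induces a connected subgraph, and every pair is joined by at least one edge of G. Contracting each set to a single vertex therefore yields K_{4} as a minor, and since treewidth is minor-monotone, tw(G) ≥ tw(K_{4}) = 3. Hence tw(G) = 3 exactly.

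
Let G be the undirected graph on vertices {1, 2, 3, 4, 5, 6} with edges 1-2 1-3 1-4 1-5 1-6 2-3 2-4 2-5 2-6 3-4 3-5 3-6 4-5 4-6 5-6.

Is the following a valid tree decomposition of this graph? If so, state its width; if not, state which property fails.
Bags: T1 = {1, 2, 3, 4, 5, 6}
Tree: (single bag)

Vertex coverage: the bags together contain {1, 2, 3, 4, 5, 6}, the full vertex set. Edge coverage: each edge of G has both endpoints in at least one bag. Running intersection: for every vertex, the bags containing it form a connected subtree. All three properties hold, so this is a valid tree decomposition of width max|bag| − 1 = 5, and hence tw(G) ≤ 5.

Yes; width 5.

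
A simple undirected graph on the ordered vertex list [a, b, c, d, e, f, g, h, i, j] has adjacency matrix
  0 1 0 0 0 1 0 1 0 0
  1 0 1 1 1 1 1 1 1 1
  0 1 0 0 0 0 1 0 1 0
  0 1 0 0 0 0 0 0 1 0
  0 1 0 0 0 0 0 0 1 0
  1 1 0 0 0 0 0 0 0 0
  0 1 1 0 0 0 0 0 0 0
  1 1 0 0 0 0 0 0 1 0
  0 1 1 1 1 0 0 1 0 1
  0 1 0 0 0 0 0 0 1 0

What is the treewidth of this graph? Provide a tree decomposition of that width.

Each bag holds 3 vertices, so the decomposition has width 2, which upper-bounds the treewidth. For the lower bound, the 3 vertices {b, c, g} are pairwise adjacent, and any tree decomposition puts a clique entirely inside one bag — forcing width ≥ 2. Hence tw(G) = 2 exactly.

Treewidth 2.
One such decomposition:
Bags: B1 = {b, h, i}  B2 = {b, i, j}  B3 = {a, b, h}  B4 = {b, c, i}  B5 = {b, c, g}  B6 = {b, e, i}  B7 = {a, b, f}  B8 = {b, d, i}
Tree: B1–B2, B1–B3, B2–B4, B4–B5, B4–B6, B3–B7, B4–B8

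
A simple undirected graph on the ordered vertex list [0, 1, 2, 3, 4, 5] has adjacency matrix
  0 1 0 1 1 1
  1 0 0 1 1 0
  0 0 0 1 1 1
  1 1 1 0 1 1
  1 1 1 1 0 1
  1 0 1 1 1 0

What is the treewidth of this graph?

A width-3 tree decomposition is:
Bags: B1 = {2, 3, 4, 5}  B2 = {0, 3, 4, 5}  B3 = {0, 1, 3, 4}
Tree: B1–B2, B2–B3
Each bag holds 4 vertices, so the decomposition has width 3, which upper-bounds the treewidth. On the other hand G contains the 4-clique {0, 1, 3, 4}. A clique must lie in a single bag of any decomposition, so no decomposition can have width below 3. The upper and lower bounds meet at 3, so that is the treewidth.

3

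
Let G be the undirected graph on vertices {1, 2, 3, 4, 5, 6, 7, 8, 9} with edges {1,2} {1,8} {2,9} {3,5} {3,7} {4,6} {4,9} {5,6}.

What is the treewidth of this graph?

1

A width-1 tree decomposition is:
Bags: B1 = {3, 7}  B2 = {3, 5}  B3 = {5, 6}  B4 = {4, 6}  B5 = {4, 9}  B6 = {2, 9}  B7 = {1, 2}  B8 = {1, 8}
Tree: B1–B2, B2–B3, B3–B4, B4–B5, B5–B6, B6–B7, B7–B8
The largest bag has 2 vertices, giving width 1; this decomposition certifies tw(G) ≤ 1. Any graph with an edge has treewidth ≥ 1, and G has the edge 7–3. The upper and lower bounds meet at 1, so that is the treewidth.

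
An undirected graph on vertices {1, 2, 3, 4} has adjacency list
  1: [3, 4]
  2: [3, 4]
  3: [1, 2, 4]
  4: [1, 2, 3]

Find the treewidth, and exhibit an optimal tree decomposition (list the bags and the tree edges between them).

Treewidth 2.
Bags: B1 = {1, 3, 4}  B2 = {2, 3, 4}
Tree: B1–B2

Every bag has size at most 3, so the width is 3 − 1 = 2 and tw(G) ≤ 2. On the other hand G contains the 3-clique {1, 3, 4}. A clique must lie in a single bag of any decomposition, so no decomposition can have width below 2. Therefore the treewidth is 2.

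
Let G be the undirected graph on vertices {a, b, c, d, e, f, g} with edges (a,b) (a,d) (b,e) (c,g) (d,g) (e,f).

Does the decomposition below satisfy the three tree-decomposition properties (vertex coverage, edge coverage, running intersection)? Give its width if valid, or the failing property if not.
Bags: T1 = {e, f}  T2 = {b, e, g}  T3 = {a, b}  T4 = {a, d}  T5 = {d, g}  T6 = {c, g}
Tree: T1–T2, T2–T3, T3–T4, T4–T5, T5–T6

A tree decomposition must satisfy three properties: every vertex lies in some bag; for every edge, both endpoints lie together in some bag; and for every vertex, the bags containing it form a connected subtree. Here bags containing vertex g are not connected in the tree, so the decomposition is invalid.

No — bags containing vertex g are not connected in the tree.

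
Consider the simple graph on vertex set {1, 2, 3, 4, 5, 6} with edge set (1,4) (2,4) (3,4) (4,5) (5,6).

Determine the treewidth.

A width-1 tree decomposition is:
Bags: B1 = {2, 4}  B2 = {1, 4}  B3 = {4, 5}  B4 = {3, 4}  B5 = {5, 6}
Tree: B1–B2, B2–B3, B3–B4, B3–B5
The largest bag has 2 vertices, giving width 1; this decomposition certifies tw(G) ≤ 1. Since G has at least one edge (e.g. 4–2), it is not an edgeless graph, so tw(G) ≥ 1. Hence tw(G) = 1 exactly.

1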